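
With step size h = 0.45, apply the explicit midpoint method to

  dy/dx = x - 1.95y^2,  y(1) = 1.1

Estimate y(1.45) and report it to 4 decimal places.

Midpoint: k1 = f(x_n, y_n); k2 = f(x_n + h/2, y_n + (h/2)·k1); y_{n+1} = y_n + h·k2.
x=1.000000, y=1.100000:
  k1 = f(1.000000, 1.100000) = -1.359500
  k2 = f(1.225000, 0.794112) = -0.004699
  y ← 1.100000 + 0.45·(-0.004699) = 1.097886
y(1.45) ≈ 1.0979

1.0979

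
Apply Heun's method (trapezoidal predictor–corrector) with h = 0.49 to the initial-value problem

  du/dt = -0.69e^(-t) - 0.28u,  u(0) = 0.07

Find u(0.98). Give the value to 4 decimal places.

-0.3171

Heun: k1 = f(t_n, u_n); k2 = f(t_n + h, u_n + h·k1); u_{n+1} = u_n + (h/2)·(k1 + k2).
t=0.000000, u=0.070000:
  k1 = f(0.000000, 0.070000) = -0.709600
  k2 = f(0.490000, -0.277704) = -0.344955
  u ← 0.070000 + (0.49/2)·(-0.709600 + (-0.344955)) = -0.188366
t=0.490000, u=-0.188366:
  k1 = f(0.490000, -0.188366) = -0.369970
  k2 = f(0.980000, -0.369651) = -0.155462
  u ← -0.188366 + (0.49/2)·(-0.369970 + (-0.155462)) = -0.317097
u(0.98) ≈ -0.3171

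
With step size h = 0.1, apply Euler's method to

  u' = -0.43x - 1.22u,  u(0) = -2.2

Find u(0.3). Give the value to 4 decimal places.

Euler: u_{n+1} = u_n + h·f(x_n, u_n).
x=0.000000, u=-2.200000: f=2.684000 → u ← -2.200000 + 0.1·2.684000 = -1.931600
x=0.100000, u=-1.931600: f=2.313552 → u ← -1.931600 + 0.1·2.313552 = -1.700245
x=0.200000, u=-1.700245: f=1.988299 → u ← -1.700245 + 0.1·1.988299 = -1.501415
u(0.3) ≈ -1.5014

-1.5014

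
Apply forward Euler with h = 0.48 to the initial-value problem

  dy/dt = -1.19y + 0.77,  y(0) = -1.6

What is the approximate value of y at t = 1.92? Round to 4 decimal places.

0.5711

Euler: y_{n+1} = y_n + h·f(t_n, y_n).
t=0.000000, y=-1.600000: f=2.674000 → y ← -1.600000 + 0.48·2.674000 = -0.316480
t=0.480000, y=-0.316480: f=1.146611 → y ← -0.316480 + 0.48·1.146611 = 0.233893
t=0.960000, y=0.233893: f=0.491667 → y ← 0.233893 + 0.48·0.491667 = 0.469893
t=1.440000, y=0.469893: f=0.210827 → y ← 0.469893 + 0.48·0.210827 = 0.571090
y(1.92) ≈ 0.5711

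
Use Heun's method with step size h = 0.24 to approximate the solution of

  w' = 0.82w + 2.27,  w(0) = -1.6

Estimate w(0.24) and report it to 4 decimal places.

-1.3475

Heun: k1 = f(s_n, w_n); k2 = f(s_n + h, w_n + h·k1); w_{n+1} = w_n + (h/2)·(k1 + k2).
s=0.000000, w=-1.600000:
  k1 = f(0.000000, -1.600000) = 0.958000
  k2 = f(0.240000, -1.370080) = 1.146534
  w ← -1.600000 + (0.24/2)·(0.958000 + 1.146534) = -1.347456
w(0.24) ≈ -1.3475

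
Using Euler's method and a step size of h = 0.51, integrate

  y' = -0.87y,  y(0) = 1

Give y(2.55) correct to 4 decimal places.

0.0533

Euler: y_{n+1} = y_n + h·f(x_n, y_n).
x=0.000000, y=1.000000: f=-0.870000 → y ← 1.000000 + 0.51·(-0.870000) = 0.556300
x=0.510000, y=0.556300: f=-0.483981 → y ← 0.556300 + 0.51·(-0.483981) = 0.309470
x=1.020000, y=0.309470: f=-0.269239 → y ← 0.309470 + 0.51·(-0.269239) = 0.172158
x=1.530000, y=0.172158: f=-0.149777 → y ← 0.172158 + 0.51·(-0.149777) = 0.095771
x=2.040000, y=0.095771: f=-0.083321 → y ← 0.095771 + 0.51·(-0.083321) = 0.053278
y(2.55) ≈ 0.0533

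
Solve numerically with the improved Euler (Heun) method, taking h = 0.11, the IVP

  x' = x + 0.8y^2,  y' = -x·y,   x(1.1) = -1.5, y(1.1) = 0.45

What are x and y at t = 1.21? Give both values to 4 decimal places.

-1.6521, 0.5346

Heun on (x,y): k1 = f(t_n, state_n); k2 = f(t_n + h, state_n + h·k1); state_{n+1} = state_n + (h/2)·(k1 + k2).
1.100000: (-1.500000, 0.450000)
  k1 = (-1.338000, 0.675000)
  predictor → (-1.647180, 0.524250)
  k2 = (-1.427310, 0.863534)
  → (-1.652092, 0.534619)
(x(1.21), y(1.21)) ≈ (-1.6521, 0.5346)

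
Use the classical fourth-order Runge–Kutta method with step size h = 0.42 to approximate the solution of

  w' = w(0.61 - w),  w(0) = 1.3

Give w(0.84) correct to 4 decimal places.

0.8945

RK4: k1 = f(t_n, w_n); k2 = f(t_n + h/2, w_n + (h/2)·k1); k3 = f(t_n + h/2, w_n + (h/2)·k2); k4 = f(t_n + h, w_n + h·k3); w_{n+1} = w_n + (h/6)·(k1 + 2k2 + 2k3 + k4).
t=0.000000, w=1.300000:
  k1 = f(0.000000, 1.300000) = -0.897000
  k2 = f(0.210000, 1.111630) = -0.557627
  k3 = f(0.210000, 1.182898) = -0.677680
  k4 = f(0.420000, 1.015374) = -0.411606
  w ← 1.300000 + (0.42/6)·(k1 + 2k2 + 2k3 + k4) = 1.035455
t=0.420000, w=1.035455:
  k1 = f(0.420000, 1.035455) = -0.440539
  k2 = f(0.630000, 0.942941) = -0.313944
  k3 = f(0.630000, 0.969526) = -0.348570
  k4 = f(0.840000, 0.889055) = -0.248095
  w ← 1.035455 + (0.42/6)·(k1 + 2k2 + 2k3 + k4) = 0.894498
w(0.84) ≈ 0.8945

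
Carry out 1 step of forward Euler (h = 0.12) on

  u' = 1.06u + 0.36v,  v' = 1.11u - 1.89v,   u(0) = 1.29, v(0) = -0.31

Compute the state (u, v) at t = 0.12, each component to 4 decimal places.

Euler on (u,v): u_{n+1} = u_n + h·u', v_{n+1} = v_n + h·v'.
0.000000: (1.290000, -0.310000); f=(1.255800, 2.017800) → (1.440696, -0.067864)
(u(0.12), v(0.12)) ≈ (1.4407, -0.0679)

1.4407, -0.0679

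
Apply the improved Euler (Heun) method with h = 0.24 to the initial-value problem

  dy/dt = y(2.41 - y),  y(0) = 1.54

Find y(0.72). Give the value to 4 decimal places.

2.1770

Heun: k1 = f(t_n, y_n); k2 = f(t_n + h, y_n + h·k1); y_{n+1} = y_n + (h/2)·(k1 + k2).
t=0.000000, y=1.540000:
  k1 = f(0.000000, 1.540000) = 1.339800
  k2 = f(0.240000, 1.861552) = 1.020964
  y ← 1.540000 + (0.24/2)·(1.339800 + 1.020964) = 1.823292
t=0.240000, y=1.823292:
  k1 = f(0.240000, 1.823292) = 1.069740
  k2 = f(0.480000, 2.080029) = 0.686349
  y ← 1.823292 + (0.24/2)·(1.069740 + 0.686349) = 2.034022
t=0.480000, y=2.034022:
  k1 = f(0.480000, 2.034022) = 0.764747
  k2 = f(0.720000, 2.217562) = 0.426744
  y ← 2.034022 + (0.24/2)·(0.764747 + 0.426744) = 2.177001
y(0.72) ≈ 2.1770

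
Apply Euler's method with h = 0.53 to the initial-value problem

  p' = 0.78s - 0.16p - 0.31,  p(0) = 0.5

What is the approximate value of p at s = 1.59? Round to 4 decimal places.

0.5697

Euler: p_{n+1} = p_n + h·f(s_n, p_n).
s=0.000000, p=0.500000: f=-0.390000 → p ← 0.500000 + 0.53·(-0.390000) = 0.293300
s=0.530000, p=0.293300: f=0.056472 → p ← 0.293300 + 0.53·0.056472 = 0.323230
s=1.060000, p=0.323230: f=0.465083 → p ← 0.323230 + 0.53·0.465083 = 0.569724
p(1.59) ≈ 0.5697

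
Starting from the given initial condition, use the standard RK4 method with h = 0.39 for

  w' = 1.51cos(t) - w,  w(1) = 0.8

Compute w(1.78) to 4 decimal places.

0.4701

RK4: k1 = f(t_n, w_n); k2 = f(t_n + h/2, w_n + (h/2)·k1); k3 = f(t_n + h/2, w_n + (h/2)·k2); k4 = f(t_n + h, w_n + h·k3); w_{n+1} = w_n + (h/6)·(k1 + 2k2 + 2k3 + k4).
t=1.000000, w=0.800000:
  k1 = f(1.000000, 0.800000) = 0.015856
  k2 = f(1.195000, 0.803092) = -0.248902
  k3 = f(1.195000, 0.751464) = -0.197274
  k4 = f(1.390000, 0.723063) = -0.451546
  w ← 0.800000 + (0.39/6)·(k1 + 2k2 + 2k3 + k4) = 0.713677
t=1.390000, w=0.713677:
  k1 = f(1.390000, 0.713677) = -0.442160
  k2 = f(1.585000, 0.627456) = -0.648903
  k3 = f(1.585000, 0.587141) = -0.608588
  k4 = f(1.780000, 0.476328) = -0.789926
  w ← 0.713677 + (0.39/6)·(k1 + 2k2 + 2k3 + k4) = 0.470118
w(1.78) ≈ 0.4701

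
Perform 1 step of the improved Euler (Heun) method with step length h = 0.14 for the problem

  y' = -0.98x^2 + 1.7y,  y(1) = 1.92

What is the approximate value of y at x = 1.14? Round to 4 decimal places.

Heun: k1 = f(x_n, y_n); k2 = f(x_n + h, y_n + h·k1); y_{n+1} = y_n + (h/2)·(k1 + k2).
x=1.000000, y=1.920000:
  k1 = f(1.000000, 1.920000) = 2.284000
  k2 = f(1.140000, 2.239760) = 2.533984
  y ← 1.920000 + (0.14/2)·(2.284000 + 2.533984) = 2.257259
y(1.14) ≈ 2.2573

2.2573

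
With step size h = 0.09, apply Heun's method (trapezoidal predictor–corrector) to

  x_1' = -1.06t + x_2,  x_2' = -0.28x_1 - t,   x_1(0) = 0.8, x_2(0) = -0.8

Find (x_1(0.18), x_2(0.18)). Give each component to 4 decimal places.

Heun on (x_1,x_2): k1 = f(t_n, state_n); k2 = f(t_n + h, state_n + h·k1); state_{n+1} = state_n + (h/2)·(k1 + k2).
0.000000: (0.800000, -0.800000)
  k1 = (-0.800000, -0.224000)
  predictor → (0.728000, -0.820160)
  k2 = (-0.915560, -0.293840)
  → (0.722800, -0.823303)
0.090000: (0.722800, -0.823303)
  k1 = (-0.918703, -0.292384)
  predictor → (0.640117, -0.849617)
  k2 = (-1.040417, -0.359233)
  → (0.634639, -0.852626)
(x_1(0.18), x_2(0.18)) ≈ (0.6346, -0.8526)

0.6346, -0.8526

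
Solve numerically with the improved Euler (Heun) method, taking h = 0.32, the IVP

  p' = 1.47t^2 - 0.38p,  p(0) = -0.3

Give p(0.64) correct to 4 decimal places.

Heun: k1 = f(t_n, p_n); k2 = f(t_n + h, p_n + h·k1); p_{n+1} = p_n + (h/2)·(k1 + k2).
t=0.000000, p=-0.300000:
  k1 = f(0.000000, -0.300000) = 0.114000
  k2 = f(0.320000, -0.263520) = 0.250666
  p ← -0.300000 + (0.32/2)·(0.114000 + 0.250666) = -0.241654
t=0.320000, p=-0.241654:
  k1 = f(0.320000, -0.241654) = 0.242356
  k2 = f(0.640000, -0.164099) = 0.664470
  p ← -0.241654 + (0.32/2)·(0.242356 + 0.664470) = -0.096561
p(0.64) ≈ -0.0966

-0.0966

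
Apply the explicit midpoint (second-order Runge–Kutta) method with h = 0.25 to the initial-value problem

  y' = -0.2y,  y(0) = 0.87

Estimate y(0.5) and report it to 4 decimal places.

Midpoint: k1 = f(t_n, y_n); k2 = f(t_n + h/2, y_n + (h/2)·k1); y_{n+1} = y_n + h·k2.
t=0.000000, y=0.870000:
  k1 = f(0.000000, 0.870000) = -0.174000
  k2 = f(0.125000, 0.848250) = -0.169650
  y ← 0.870000 + 0.25·(-0.169650) = 0.827588
t=0.250000, y=0.827588:
  k1 = f(0.250000, 0.827588) = -0.165518
  k2 = f(0.375000, 0.806898) = -0.161380
  y ← 0.827588 + 0.25·(-0.161380) = 0.787243
y(0.5) ≈ 0.7872

0.7872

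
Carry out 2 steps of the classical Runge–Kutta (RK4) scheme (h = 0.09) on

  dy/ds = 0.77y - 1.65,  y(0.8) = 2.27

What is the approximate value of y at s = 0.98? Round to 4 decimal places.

RK4: k1 = f(s_n, y_n); k2 = f(s_n + h/2, y_n + (h/2)·k1); k3 = f(s_n + h/2, y_n + (h/2)·k2); k4 = f(s_n + h, y_n + h·k3); y_{n+1} = y_n + (h/6)·(k1 + 2k2 + 2k3 + k4).
s=0.800000, y=2.270000:
  k1 = f(0.800000, 2.270000) = 0.097900
  k2 = f(0.845000, 2.274405) = 0.101292
  k3 = f(0.845000, 2.274558) = 0.101410
  k4 = f(0.890000, 2.279127) = 0.104928
  y ← 2.270000 + (0.09/6)·(k1 + 2k2 + 2k3 + k4) = 2.279123
s=0.890000, y=2.279123:
  k1 = f(0.890000, 2.279123) = 0.104925
  k2 = f(0.935000, 2.283845) = 0.108561
  k3 = f(0.935000, 2.284009) = 0.108687
  k4 = f(0.980000, 2.288905) = 0.112457
  y ← 2.279123 + (0.09/6)·(k1 + 2k2 + 2k3 + k4) = 2.288902
y(0.98) ≈ 2.2889

2.2889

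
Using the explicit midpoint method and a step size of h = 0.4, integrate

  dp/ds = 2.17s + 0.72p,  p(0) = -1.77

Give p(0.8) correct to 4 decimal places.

Midpoint: k1 = f(s_n, p_n); k2 = f(s_n + h/2, p_n + (h/2)·k1); p_{n+1} = p_n + h·k2.
s=0.000000, p=-1.770000:
  k1 = f(0.000000, -1.770000) = -1.274400
  k2 = f(0.200000, -2.024880) = -1.023914
  p ← -1.770000 + 0.4·(-1.023914) = -2.179565
s=0.400000, p=-2.179565:
  k1 = f(0.400000, -2.179565) = -0.701287
  k2 = f(0.600000, -2.319823) = -0.368272
  p ← -2.179565 + 0.4·(-0.368272) = -2.326874
p(0.8) ≈ -2.3269

-2.3269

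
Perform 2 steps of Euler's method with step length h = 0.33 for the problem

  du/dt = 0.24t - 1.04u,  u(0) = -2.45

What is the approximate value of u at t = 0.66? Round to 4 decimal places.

-1.0308

Euler: u_{n+1} = u_n + h·f(t_n, u_n).
t=0.000000, u=-2.450000: f=2.548000 → u ← -2.450000 + 0.33·2.548000 = -1.609160
t=0.330000, u=-1.609160: f=1.752726 → u ← -1.609160 + 0.33·1.752726 = -1.030760
u(0.66) ≈ -1.0308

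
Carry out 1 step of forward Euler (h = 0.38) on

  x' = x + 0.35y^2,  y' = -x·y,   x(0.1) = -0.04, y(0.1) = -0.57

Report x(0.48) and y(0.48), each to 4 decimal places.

-0.0120, -0.5787

Euler on (x,y): x_{n+1} = x_n + h·x', y_{n+1} = y_n + h·y'.
0.100000: (-0.040000, -0.570000); f=(0.073715, -0.022800) → (-0.011988, -0.578664)
(x(0.48), y(0.48)) ≈ (-0.0120, -0.5787)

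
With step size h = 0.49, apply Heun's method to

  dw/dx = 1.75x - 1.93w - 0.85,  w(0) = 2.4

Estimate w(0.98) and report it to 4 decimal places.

Heun: k1 = f(x_n, w_n); k2 = f(x_n + h, w_n + h·k1); w_{n+1} = w_n + (h/2)·(k1 + k2).
x=0.000000, w=2.400000:
  k1 = f(0.000000, 2.400000) = -5.482000
  k2 = f(0.490000, -0.286180) = 0.559827
  w ← 2.400000 + (0.49/2)·(-5.482000 + 0.559827) = 1.194068
x=0.490000, w=1.194068:
  k1 = f(0.490000, 1.194068) = -2.297051
  k2 = f(0.980000, 0.068513) = 0.732770
  w ← 1.194068 + (0.49/2)·(-2.297051 + 0.732770) = 0.810819
w(0.98) ≈ 0.8108

0.8108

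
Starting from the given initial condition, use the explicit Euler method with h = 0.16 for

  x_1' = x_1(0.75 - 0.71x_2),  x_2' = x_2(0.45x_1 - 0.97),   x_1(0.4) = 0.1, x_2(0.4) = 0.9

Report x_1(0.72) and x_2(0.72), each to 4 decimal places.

Euler on (x_1,x_2): x_1_{n+1} = x_1_n + h·x_1', x_2_{n+1} = x_2_n + h·x_2'.
0.400000: (0.100000, 0.900000); f=(0.011100, -0.832500) → (0.101776, 0.766800)
0.560000: (0.101776, 0.766800); f=(0.020922, -0.708677) → (0.105124, 0.653412)
(x_1(0.72), x_2(0.72)) ≈ (0.1051, 0.6534)

0.1051, 0.6534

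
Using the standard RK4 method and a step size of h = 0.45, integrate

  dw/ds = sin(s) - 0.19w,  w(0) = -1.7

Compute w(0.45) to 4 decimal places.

RK4: k1 = f(s_n, w_n); k2 = f(s_n + h/2, w_n + (h/2)·k1); k3 = f(s_n + h/2, w_n + (h/2)·k2); k4 = f(s_n + h, w_n + h·k3); w_{n+1} = w_n + (h/6)·(k1 + 2k2 + 2k3 + k4).
s=0.000000, w=-1.700000:
  k1 = f(0.000000, -1.700000) = 0.323000
  k2 = f(0.225000, -1.627325) = 0.532298
  k3 = f(0.225000, -1.580233) = 0.523351
  k4 = f(0.450000, -1.464492) = 0.713219
  w ← -1.700000 + (0.45/6)·(k1 + 2k2 + 2k3 + k4) = -1.463936
w(0.45) ≈ -1.4639

-1.4639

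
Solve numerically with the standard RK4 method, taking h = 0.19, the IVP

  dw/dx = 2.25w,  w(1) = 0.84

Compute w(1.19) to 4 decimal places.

RK4: k1 = f(x_n, w_n); k2 = f(x_n + h/2, w_n + (h/2)·k1); k3 = f(x_n + h/2, w_n + (h/2)·k2); k4 = f(x_n + h, w_n + h·k3); w_{n+1} = w_n + (h/6)·(k1 + 2k2 + 2k3 + k4).
x=1.000000, w=0.840000:
  k1 = f(1.000000, 0.840000) = 1.890000
  k2 = f(1.095000, 1.019550) = 2.293988
  k3 = f(1.095000, 1.057929) = 2.380340
  k4 = f(1.190000, 1.292265) = 2.907595
  w ← 0.840000 + (0.19/6)·(k1 + 2k2 + 2k3 + k4) = 1.287965
w(1.19) ≈ 1.2880

1.2880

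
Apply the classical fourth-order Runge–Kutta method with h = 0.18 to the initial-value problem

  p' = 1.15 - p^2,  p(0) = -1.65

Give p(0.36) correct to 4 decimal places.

RK4: k1 = f(x_n, p_n); k2 = f(x_n + h/2, p_n + (h/2)·k1); k3 = f(x_n + h/2, p_n + (h/2)·k2); k4 = f(x_n + h, p_n + h·k3); p_{n+1} = p_n + (h/6)·(k1 + 2k2 + 2k3 + k4).
x=0.000000, p=-1.650000:
  k1 = f(0.000000, -1.650000) = -1.572500
  k2 = f(0.090000, -1.791525) = -2.059562
  k3 = f(0.090000, -1.835361) = -2.218548
  k4 = f(0.180000, -2.049339) = -3.049789
  p ← -1.650000 + (0.18/6)·(k1 + 2k2 + 2k3 + k4) = -2.045355
x=0.180000, p=-2.045355:
  k1 = f(0.180000, -2.045355) = -3.033478
  k2 = f(0.270000, -2.318368) = -4.224832
  k3 = f(0.270000, -2.425590) = -4.733488
  k4 = f(0.360000, -2.897383) = -7.244829
  p ← -2.045355 + (0.18/6)·(k1 + 2k2 + 2k3 + k4) = -2.891204
p(0.36) ≈ -2.8912

-2.8912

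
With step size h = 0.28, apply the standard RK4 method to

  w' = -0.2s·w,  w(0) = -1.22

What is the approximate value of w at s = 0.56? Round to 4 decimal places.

RK4: k1 = f(s_n, w_n); k2 = f(s_n + h/2, w_n + (h/2)·k1); k3 = f(s_n + h/2, w_n + (h/2)·k2); k4 = f(s_n + h, w_n + h·k3); w_{n+1} = w_n + (h/6)·(k1 + 2k2 + 2k3 + k4).
s=0.000000, w=-1.220000:
  k1 = f(0.000000, -1.220000) = 0.000000
  k2 = f(0.140000, -1.220000) = 0.034160
  k3 = f(0.140000, -1.215218) = 0.034026
  k4 = f(0.280000, -1.210473) = 0.067786
  w ← -1.220000 + (0.28/6)·(k1 + 2k2 + 2k3 + k4) = -1.210473
s=0.280000, w=-1.210473:
  k1 = f(0.280000, -1.210473) = 0.067786
  k2 = f(0.420000, -1.200982) = 0.100883
  k3 = f(0.420000, -1.196349) = 0.100493
  k4 = f(0.560000, -1.182334) = 0.132421
  w ← -1.210473 + (0.28/6)·(k1 + 2k2 + 2k3 + k4) = -1.182334
w(0.56) ≈ -1.1823

-1.1823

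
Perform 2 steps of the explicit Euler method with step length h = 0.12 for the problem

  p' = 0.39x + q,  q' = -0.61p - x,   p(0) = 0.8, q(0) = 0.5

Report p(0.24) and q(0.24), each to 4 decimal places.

Euler on (p,q): p_{n+1} = p_n + h·p', q_{n+1} = q_n + h·q'.
0.000000: (0.800000, 0.500000); f=(0.500000, -0.488000) → (0.860000, 0.441440)
0.120000: (0.860000, 0.441440); f=(0.488240, -0.644600) → (0.918589, 0.364088)
(p(0.24), q(0.24)) ≈ (0.9186, 0.3641)

0.9186, 0.3641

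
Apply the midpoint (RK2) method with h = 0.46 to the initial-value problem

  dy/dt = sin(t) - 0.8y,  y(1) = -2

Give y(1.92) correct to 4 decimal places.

-0.3531

Midpoint: k1 = f(t_n, y_n); k2 = f(t_n + h/2, y_n + (h/2)·k1); y_{n+1} = y_n + h·k2.
t=1.000000, y=-2.000000:
  k1 = f(1.000000, -2.000000) = 2.441471
  k2 = f(1.230000, -1.438462) = 2.093258
  y ← -2.000000 + 0.46·2.093258 = -1.037101
t=1.460000, y=-1.037101:
  k1 = f(1.460000, -1.037101) = 1.823549
  k2 = f(1.690000, -0.617685) = 1.487052
  y ← -1.037101 + 0.46·1.487052 = -0.353058
y(1.92) ≈ -0.3531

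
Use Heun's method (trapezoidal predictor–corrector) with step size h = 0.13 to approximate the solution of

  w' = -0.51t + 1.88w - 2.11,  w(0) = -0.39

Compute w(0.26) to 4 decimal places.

Heun: k1 = f(t_n, w_n); k2 = f(t_n + h, w_n + h·k1); w_{n+1} = w_n + (h/2)·(k1 + k2).
t=0.000000, w=-0.390000:
  k1 = f(0.000000, -0.390000) = -2.843200
  k2 = f(0.130000, -0.759616) = -3.604378
  w ← -0.390000 + (0.13/2)·(-2.843200 + (-3.604378)) = -0.809093
t=0.130000, w=-0.809093:
  k1 = f(0.130000, -0.809093) = -3.697394
  k2 = f(0.260000, -1.289754) = -4.667337
  w ← -0.809093 + (0.13/2)·(-3.697394 + (-4.667337)) = -1.352800
w(0.26) ≈ -1.3528

-1.3528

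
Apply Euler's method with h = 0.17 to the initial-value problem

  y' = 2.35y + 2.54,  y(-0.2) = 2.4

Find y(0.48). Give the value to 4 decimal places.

Euler: y_{n+1} = y_n + h·f(x_n, y_n).
x=-0.200000, y=2.400000: f=8.180000 → y ← 2.400000 + 0.17·8.180000 = 3.790600
x=-0.030000, y=3.790600: f=11.447910 → y ← 3.790600 + 0.17·11.447910 = 5.736745
x=0.140000, y=5.736745: f=16.021350 → y ← 5.736745 + 0.17·16.021350 = 8.460374
x=0.310000, y=8.460374: f=22.421879 → y ← 8.460374 + 0.17·22.421879 = 12.272094
y(0.48) ≈ 12.2721

12.2721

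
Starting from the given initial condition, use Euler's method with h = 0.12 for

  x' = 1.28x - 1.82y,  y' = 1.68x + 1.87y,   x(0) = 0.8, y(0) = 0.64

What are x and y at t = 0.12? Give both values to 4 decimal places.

Euler on (x,y): x_{n+1} = x_n + h·x', y_{n+1} = y_n + h·y'.
0.000000: (0.800000, 0.640000); f=(-0.140800, 2.540800) → (0.783104, 0.944896)
(x(0.12), y(0.12)) ≈ (0.7831, 0.9449)

0.7831, 0.9449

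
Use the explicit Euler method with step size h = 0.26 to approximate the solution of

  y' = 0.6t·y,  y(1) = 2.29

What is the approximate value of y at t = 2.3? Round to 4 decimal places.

6.6002

Euler: y_{n+1} = y_n + h·f(t_n, y_n).
t=1.000000, y=2.290000: f=1.374000 → y ← 2.290000 + 0.26·1.374000 = 2.647240
t=1.260000, y=2.647240: f=2.001313 → y ← 2.647240 + 0.26·2.001313 = 3.167581
t=1.520000, y=3.167581: f=2.888834 → y ← 3.167581 + 0.26·2.888834 = 3.918678
t=1.780000, y=3.918678: f=4.185149 → y ← 3.918678 + 0.26·4.185149 = 5.006817
t=2.040000, y=5.006817: f=6.128344 → y ← 5.006817 + 0.26·6.128344 = 6.600186
y(2.3) ≈ 6.6002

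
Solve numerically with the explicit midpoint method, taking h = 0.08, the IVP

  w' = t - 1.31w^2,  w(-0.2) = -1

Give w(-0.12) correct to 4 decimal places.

Midpoint: k1 = f(t_n, w_n); k2 = f(t_n + h/2, w_n + (h/2)·k1); w_{n+1} = w_n + h·k2.
t=-0.200000, w=-1.000000:
  k1 = f(-0.200000, -1.000000) = -1.510000
  k2 = f(-0.160000, -1.060400) = -1.633027
  w ← -1.000000 + 0.08·(-1.633027) = -1.130642
w(-0.12) ≈ -1.1306

-1.1306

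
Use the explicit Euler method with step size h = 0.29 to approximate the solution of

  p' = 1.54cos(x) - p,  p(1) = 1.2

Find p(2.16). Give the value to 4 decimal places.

0.3191

Euler: p_{n+1} = p_n + h·f(x_n, p_n).
x=1.000000, p=1.200000: f=-0.367934 → p ← 1.200000 + 0.29·(-0.367934) = 1.093299
x=1.290000, p=1.093299: f=-0.666533 → p ← 1.093299 + 0.29·(-0.666533) = 0.900004
x=1.580000, p=0.900004: f=-0.914178 → p ← 0.900004 + 0.29·(-0.914178) = 0.634893
x=1.870000, p=0.634893: f=-1.088822 → p ← 0.634893 + 0.29·(-1.088822) = 0.319134
p(2.16) ≈ 0.3191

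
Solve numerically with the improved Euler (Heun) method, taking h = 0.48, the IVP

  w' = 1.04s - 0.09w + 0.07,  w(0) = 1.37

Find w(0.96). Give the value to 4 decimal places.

1.7900

Heun: k1 = f(s_n, w_n); k2 = f(s_n + h, w_n + h·k1); w_{n+1} = w_n + (h/2)·(k1 + k2).
s=0.000000, w=1.370000:
  k1 = f(0.000000, 1.370000) = -0.053300
  k2 = f(0.480000, 1.344416) = 0.448203
  w ← 1.370000 + (0.48/2)·(-0.053300 + 0.448203) = 1.464777
s=0.480000, w=1.464777:
  k1 = f(0.480000, 1.464777) = 0.437370
  k2 = f(0.960000, 1.674714) = 0.917676
  w ← 1.464777 + (0.48/2)·(0.437370 + 0.917676) = 1.789988
w(0.96) ≈ 1.7900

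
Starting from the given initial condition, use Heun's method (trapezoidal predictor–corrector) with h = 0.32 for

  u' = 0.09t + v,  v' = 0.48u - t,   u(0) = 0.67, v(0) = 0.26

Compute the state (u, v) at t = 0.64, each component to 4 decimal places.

0.8925, 0.2920

Heun on (u,v): k1 = f(t_n, state_n); k2 = f(t_n + h, state_n + h·k1); state_{n+1} = state_n + (h/2)·(k1 + k2).
0.000000: (0.670000, 0.260000)
  k1 = (0.260000, 0.321600)
  predictor → (0.753200, 0.362912)
  k2 = (0.391712, 0.041536)
  → (0.774274, 0.318102)
0.320000: (0.774274, 0.318102)
  k1 = (0.346902, 0.051651)
  predictor → (0.885282, 0.334630)
  k2 = (0.392230, -0.215064)
  → (0.892535, 0.291956)
(u(0.64), v(0.64)) ≈ (0.8925, 0.2920)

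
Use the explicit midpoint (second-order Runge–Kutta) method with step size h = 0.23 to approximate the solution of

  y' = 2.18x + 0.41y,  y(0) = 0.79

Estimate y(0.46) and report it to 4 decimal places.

Midpoint: k1 = f(x_n, y_n); k2 = f(x_n + h/2, y_n + (h/2)·k1); y_{n+1} = y_n + h·k2.
x=0.000000, y=0.790000:
  k1 = f(0.000000, 0.790000) = 0.323900
  k2 = f(0.115000, 0.827249) = 0.589872
  y ← 0.790000 + 0.23·0.589872 = 0.925671
x=0.230000, y=0.925671:
  k1 = f(0.230000, 0.925671) = 0.880925
  k2 = f(0.345000, 1.026977) = 1.173161
  y ← 0.925671 + 0.23·1.173161 = 1.195497
y(0.46) ≈ 1.1955

1.1955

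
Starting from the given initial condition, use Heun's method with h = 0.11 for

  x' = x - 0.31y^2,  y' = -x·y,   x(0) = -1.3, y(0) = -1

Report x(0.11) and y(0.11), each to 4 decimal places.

-1.4921, -1.1644

Heun on (x,y): k1 = f(t_n, state_n); k2 = f(t_n + h, state_n + h·k1); state_{n+1} = state_n + (h/2)·(k1 + k2).
0.000000: (-1.300000, -1.000000)
  k1 = (-1.610000, -1.300000)
  predictor → (-1.477100, -1.143000)
  k2 = (-1.882099, -1.688325)
  → (-1.492065, -1.164358)
(x(0.11), y(0.11)) ≈ (-1.4921, -1.1644)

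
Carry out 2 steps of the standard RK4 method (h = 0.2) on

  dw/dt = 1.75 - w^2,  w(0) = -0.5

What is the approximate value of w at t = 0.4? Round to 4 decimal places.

RK4: k1 = f(t_n, w_n); k2 = f(t_n + h/2, w_n + (h/2)·k1); k3 = f(t_n + h/2, w_n + (h/2)·k2); k4 = f(t_n + h, w_n + h·k3); w_{n+1} = w_n + (h/6)·(k1 + 2k2 + 2k3 + k4).
t=0.000000, w=-0.500000:
  k1 = f(0.000000, -0.500000) = 1.500000
  k2 = f(0.100000, -0.350000) = 1.627500
  k3 = f(0.100000, -0.337250) = 1.636262
  k4 = f(0.200000, -0.172748) = 1.720158
  w ← -0.500000 + (0.2/6)·(k1 + 2k2 + 2k3 + k4) = -0.175077
t=0.200000, w=-0.175077:
  k1 = f(0.200000, -0.175077) = 1.719348
  k2 = f(0.300000, -0.003142) = 1.749990
  k3 = f(0.300000, -0.000078) = 1.750000
  k4 = f(0.400000, 0.174923) = 1.719402
  w ← -0.175077 + (0.2/6)·(k1 + 2k2 + 2k3 + k4) = 0.172880
w(0.4) ≈ 0.1729

0.1729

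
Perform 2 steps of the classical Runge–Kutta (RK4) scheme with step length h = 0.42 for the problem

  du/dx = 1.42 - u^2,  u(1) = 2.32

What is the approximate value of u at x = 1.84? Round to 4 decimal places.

RK4: k1 = f(x_n, u_n); k2 = f(x_n + h/2, u_n + (h/2)·k1); k3 = f(x_n + h/2, u_n + (h/2)·k2); k4 = f(x_n + h, u_n + h·k3); u_{n+1} = u_n + (h/6)·(k1 + 2k2 + 2k3 + k4).
x=1.000000, u=2.320000:
  k1 = f(1.000000, 2.320000) = -3.962400
  k2 = f(1.210000, 1.487896) = -0.793835
  k3 = f(1.210000, 2.153295) = -3.216678
  k4 = f(1.420000, 0.968995) = 0.481048
  u ← 2.320000 + (0.42/6)·(k1 + 2k2 + 2k3 + k4) = 1.514834
x=1.420000, u=1.514834:
  k1 = f(1.420000, 1.514834) = -0.874721
  k2 = f(1.630000, 1.331142) = -0.351940
  k3 = f(1.630000, 1.440926) = -0.656269
  k4 = f(1.840000, 1.239201) = -0.115619
  u ← 1.514834 + (0.42/6)·(k1 + 2k2 + 2k3 + k4) = 1.304361
u(1.84) ≈ 1.3044

1.3044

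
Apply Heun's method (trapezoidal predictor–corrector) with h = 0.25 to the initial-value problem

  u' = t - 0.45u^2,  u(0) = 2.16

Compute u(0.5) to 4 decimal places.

1.5702

Heun: k1 = f(t_n, u_n); k2 = f(t_n + h, u_n + h·k1); u_{n+1} = u_n + (h/2)·(k1 + k2).
t=0.000000, u=2.160000:
  k1 = f(0.000000, 2.160000) = -2.099520
  k2 = f(0.250000, 1.635120) = -0.953128
  u ← 2.160000 + (0.25/2)·(-2.099520 + (-0.953128)) = 1.778419
t=0.250000, u=1.778419:
  k1 = f(0.250000, 1.778419) = -1.173248
  k2 = f(0.500000, 1.485107) = -0.492494
  u ← 1.778419 + (0.25/2)·(-1.173248 + (-0.492494)) = 1.570201
u(0.5) ≈ 1.5702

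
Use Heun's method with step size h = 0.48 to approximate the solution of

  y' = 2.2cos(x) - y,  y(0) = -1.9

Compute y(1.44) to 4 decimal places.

0.3862

Heun: k1 = f(x_n, y_n); k2 = f(x_n + h, y_n + h·k1); y_{n+1} = y_n + (h/2)·(k1 + k2).
x=0.000000, y=-1.900000:
  k1 = f(0.000000, -1.900000) = 4.100000
  k2 = f(0.480000, 0.068000) = 1.883389
  y ← -1.900000 + (0.48/2)·(4.100000 + 1.883389) = -0.463987
x=0.480000, y=-0.463987:
  k1 = f(0.480000, -0.463987) = 2.415376
  k2 = f(0.960000, 0.695394) = 0.566350
  y ← -0.463987 + (0.48/2)·(2.415376 + 0.566350) = 0.251628
x=0.960000, y=0.251628:
  k1 = f(0.960000, 0.251628) = 1.010116
  k2 = f(1.440000, 0.736483) = -0.449551
  y ← 0.251628 + (0.48/2)·(1.010116 + (-0.449551)) = 0.386163
y(1.44) ≈ 0.3862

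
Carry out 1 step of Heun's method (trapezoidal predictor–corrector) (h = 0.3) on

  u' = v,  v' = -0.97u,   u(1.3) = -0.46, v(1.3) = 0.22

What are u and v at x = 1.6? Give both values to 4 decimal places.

-0.3739, 0.3443

Heun on (u,v): k1 = f(x_n, state_n); k2 = f(x_n + h, state_n + h·k1); state_{n+1} = state_n + (h/2)·(k1 + k2).
1.300000: (-0.460000, 0.220000)
  k1 = (0.220000, 0.446200)
  predictor → (-0.394000, 0.353860)
  k2 = (0.353860, 0.382180)
  → (-0.373921, 0.344257)
(u(1.6), v(1.6)) ≈ (-0.3739, 0.3443)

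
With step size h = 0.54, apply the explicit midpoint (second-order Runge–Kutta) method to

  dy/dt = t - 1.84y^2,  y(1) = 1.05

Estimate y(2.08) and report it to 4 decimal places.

Midpoint: k1 = f(t_n, y_n); k2 = f(t_n + h/2, y_n + (h/2)·k1); y_{n+1} = y_n + h·k2.
t=1.000000, y=1.050000:
  k1 = f(1.000000, 1.050000) = -1.028600
  k2 = f(1.270000, 0.772278) = 0.172600
  y ← 1.050000 + 0.54·0.172600 = 1.143204
t=1.540000, y=1.143204:
  k1 = f(1.540000, 1.143204) = -0.864723
  k2 = f(1.810000, 0.909728) = 0.287205
  y ← 1.143204 + 0.54·0.287205 = 1.298295
y(2.08) ≈ 1.2983

1.2983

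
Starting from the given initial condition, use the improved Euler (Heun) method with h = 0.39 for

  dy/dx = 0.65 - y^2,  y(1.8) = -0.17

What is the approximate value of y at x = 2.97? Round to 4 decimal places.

0.4895

Heun: k1 = f(x_n, y_n); k2 = f(x_n + h, y_n + h·k1); y_{n+1} = y_n + (h/2)·(k1 + k2).
x=1.800000, y=-0.170000:
  k1 = f(1.800000, -0.170000) = 0.621100
  k2 = f(2.190000, 0.072229) = 0.644783
  y ← -0.170000 + (0.39/2)·(0.621100 + 0.644783) = 0.076847
x=2.190000, y=0.076847:
  k1 = f(2.190000, 0.076847) = 0.644095
  k2 = f(2.580000, 0.328044) = 0.542387
  y ← 0.076847 + (0.39/2)·(0.644095 + 0.542387) = 0.308211
x=2.580000, y=0.308211:
  k1 = f(2.580000, 0.308211) = 0.555006
  k2 = f(2.970000, 0.524663) = 0.374728
  y ← 0.308211 + (0.39/2)·(0.555006 + 0.374728) = 0.489509
y(2.97) ≈ 0.4895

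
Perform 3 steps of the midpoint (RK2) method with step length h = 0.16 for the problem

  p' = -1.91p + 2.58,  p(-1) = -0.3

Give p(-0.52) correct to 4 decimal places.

0.6789

Midpoint: k1 = f(x_n, p_n); k2 = f(x_n + h/2, p_n + (h/2)·k1); p_{n+1} = p_n + h·k2.
x=-1.000000, p=-0.300000:
  k1 = f(-1.000000, -0.300000) = 3.153000
  k2 = f(-0.920000, -0.047760) = 2.671222
  p ← -0.300000 + 0.16·2.671222 = 0.127395
x=-0.840000, p=0.127395:
  k1 = f(-0.840000, 0.127395) = 2.336675
  k2 = f(-0.760000, 0.314329) = 1.979631
  p ← 0.127395 + 0.16·1.979631 = 0.444136
x=-0.680000, p=0.444136:
  k1 = f(-0.680000, 0.444136) = 1.731700
  k2 = f(-0.600000, 0.582672) = 1.467096
  p ← 0.444136 + 0.16·1.467096 = 0.678872
p(-0.52) ≈ 0.6789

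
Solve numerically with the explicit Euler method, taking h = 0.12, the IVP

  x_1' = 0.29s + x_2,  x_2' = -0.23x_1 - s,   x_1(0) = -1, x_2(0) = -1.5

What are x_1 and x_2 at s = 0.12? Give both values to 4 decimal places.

-1.1800, -1.4724

Euler on (x_1,x_2): x_1_{n+1} = x_1_n + h·x_1', x_2_{n+1} = x_2_n + h·x_2'.
0.000000: (-1.000000, -1.500000); f=(-1.500000, 0.230000) → (-1.180000, -1.472400)
(x_1(0.12), x_2(0.12)) ≈ (-1.1800, -1.4724)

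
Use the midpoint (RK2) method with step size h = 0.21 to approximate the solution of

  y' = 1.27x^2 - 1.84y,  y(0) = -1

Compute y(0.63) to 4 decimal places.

-0.2436

Midpoint: k1 = f(x_n, y_n); k2 = f(x_n + h/2, y_n + (h/2)·k1); y_{n+1} = y_n + h·k2.
x=0.000000, y=-1.000000:
  k1 = f(0.000000, -1.000000) = 1.840000
  k2 = f(0.105000, -0.806800) = 1.498514
  y ← -1.000000 + 0.21·1.498514 = -0.685312
x=0.210000, y=-0.685312:
  k1 = f(0.210000, -0.685312) = 1.316981
  k2 = f(0.315000, -0.547029) = 1.132549
  y ← -0.685312 + 0.21·1.132549 = -0.447477
x=0.420000, y=-0.447477:
  k1 = f(0.420000, -0.447477) = 1.047385
  k2 = f(0.525000, -0.337501) = 0.971046
  y ← -0.447477 + 0.21·0.971046 = -0.243557
y(0.63) ≈ -0.2436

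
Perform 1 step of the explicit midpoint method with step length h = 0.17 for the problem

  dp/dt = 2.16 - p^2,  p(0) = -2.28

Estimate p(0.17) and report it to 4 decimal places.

Midpoint: k1 = f(t_n, p_n); k2 = f(t_n + h/2, p_n + (h/2)·k1); p_{n+1} = p_n + h·k2.
t=0.000000, p=-2.280000:
  k1 = f(0.000000, -2.280000) = -3.038400
  k2 = f(0.085000, -2.538264) = -4.282784
  p ← -2.280000 + 0.17·(-4.282784) = -3.008073
p(0.17) ≈ -3.0081

-3.0081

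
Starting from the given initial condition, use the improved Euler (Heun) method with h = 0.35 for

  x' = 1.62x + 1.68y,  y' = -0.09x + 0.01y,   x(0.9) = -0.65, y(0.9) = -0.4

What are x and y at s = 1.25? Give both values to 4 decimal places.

-1.4193, -0.3714

Heun on (x,y): k1 = f(s_n, state_n); k2 = f(s_n + h, state_n + h·k1); state_{n+1} = state_n + (h/2)·(k1 + k2).
0.900000: (-0.650000, -0.400000)
  k1 = (-1.725000, 0.054500)
  predictor → (-1.253750, -0.380925)
  k2 = (-2.671029, 0.109028)
  → (-1.419305, -0.371383)
(x(1.25), y(1.25)) ≈ (-1.4193, -0.3714)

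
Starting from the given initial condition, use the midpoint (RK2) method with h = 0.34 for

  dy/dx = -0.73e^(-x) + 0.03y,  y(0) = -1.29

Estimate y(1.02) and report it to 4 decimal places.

Midpoint: k1 = f(x_n, y_n); k2 = f(x_n + h/2, y_n + (h/2)·k1); y_{n+1} = y_n + h·k2.
x=0.000000, y=-1.290000:
  k1 = f(0.000000, -1.290000) = -0.768700
  k2 = f(0.170000, -1.420679) = -0.658496
  y ← -1.290000 + 0.34·(-0.658496) = -1.513889
x=0.340000, y=-1.513889:
  k1 = f(0.340000, -1.513889) = -0.565009
  k2 = f(0.510000, -1.609940) = -0.486660
  y ← -1.513889 + 0.34·(-0.486660) = -1.679353
x=0.680000, y=-1.679353:
  k1 = f(0.680000, -1.679353) = -0.420211
  k2 = f(0.850000, -1.750789) = -0.364537
  y ← -1.679353 + 0.34·(-0.364537) = -1.803295
y(1.02) ≈ -1.8033

-1.8033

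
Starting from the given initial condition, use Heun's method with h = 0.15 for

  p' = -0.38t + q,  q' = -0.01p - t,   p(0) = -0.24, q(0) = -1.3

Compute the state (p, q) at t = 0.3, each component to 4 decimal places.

-0.6503, -1.3437

Heun on (p,q): k1 = f(t_n, state_n); k2 = f(t_n + h, state_n + h·k1); state_{n+1} = state_n + (h/2)·(k1 + k2).
0.000000: (-0.240000, -1.300000)
  k1 = (-1.300000, 0.002400)
  predictor → (-0.435000, -1.299640)
  k2 = (-1.356640, -0.145650)
  → (-0.439248, -1.310744)
0.150000: (-0.439248, -1.310744)
  k1 = (-1.367744, -0.145608)
  predictor → (-0.644410, -1.332585)
  k2 = (-1.446585, -0.293556)
  → (-0.650323, -1.343681)
(p(0.3), q(0.3)) ≈ (-0.6503, -1.3437)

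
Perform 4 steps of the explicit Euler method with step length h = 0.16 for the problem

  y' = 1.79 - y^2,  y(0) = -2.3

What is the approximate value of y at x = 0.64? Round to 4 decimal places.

Euler: y_{n+1} = y_n + h·f(x_n, y_n).
x=0.000000, y=-2.300000: f=-3.500000 → y ← -2.300000 + 0.16·(-3.500000) = -2.860000
x=0.160000, y=-2.860000: f=-6.389600 → y ← -2.860000 + 0.16·(-6.389600) = -3.882336
x=0.320000, y=-3.882336: f=-13.282533 → y ← -3.882336 + 0.16·(-13.282533) = -6.007541
x=0.480000, y=-6.007541: f=-34.300552 → y ← -6.007541 + 0.16·(-34.300552) = -11.495630
y(0.64) ≈ -11.4956

-11.4956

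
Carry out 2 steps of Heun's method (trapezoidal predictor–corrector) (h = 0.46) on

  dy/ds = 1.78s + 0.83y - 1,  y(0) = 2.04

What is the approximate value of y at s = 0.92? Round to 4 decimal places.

Heun: k1 = f(s_n, y_n); k2 = f(s_n + h, y_n + h·k1); y_{n+1} = y_n + (h/2)·(k1 + k2).
s=0.000000, y=2.040000:
  k1 = f(0.000000, 2.040000) = 0.693200
  k2 = f(0.460000, 2.358872) = 1.776664
  y ← 2.040000 + (0.46/2)·(0.693200 + 1.776664) = 2.608069
s=0.460000, y=2.608069:
  k1 = f(0.460000, 2.608069) = 1.983497
  k2 = f(0.920000, 3.520477) = 3.559596
  y ← 2.608069 + (0.46/2)·(1.983497 + 3.559596) = 3.882980
y(0.92) ≈ 3.8830

3.8830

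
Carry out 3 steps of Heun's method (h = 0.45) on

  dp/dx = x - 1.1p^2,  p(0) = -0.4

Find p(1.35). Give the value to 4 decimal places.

0.3377

Heun: k1 = f(x_n, p_n); k2 = f(x_n + h, p_n + h·k1); p_{n+1} = p_n + (h/2)·(k1 + k2).
x=0.000000, p=-0.400000:
  k1 = f(0.000000, -0.400000) = -0.176000
  k2 = f(0.450000, -0.479200) = 0.197404
  p ← -0.400000 + (0.45/2)·(-0.176000 + 0.197404) = -0.395184
x=0.450000, p=-0.395184:
  k1 = f(0.450000, -0.395184) = 0.278212
  k2 = f(0.900000, -0.269988) = 0.819817
  p ← -0.395184 + (0.45/2)·(0.278212 + 0.819817) = -0.148127
x=0.900000, p=-0.148127:
  k1 = f(0.900000, -0.148127) = 0.875864
  k2 = f(1.350000, 0.246011) = 1.283426
  p ← -0.148127 + (0.45/2)·(0.875864 + 1.283426) = 0.337713
p(1.35) ≈ 0.3377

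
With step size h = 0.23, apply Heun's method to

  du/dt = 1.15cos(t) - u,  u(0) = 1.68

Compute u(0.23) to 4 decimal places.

Heun: k1 = f(t_n, u_n); k2 = f(t_n + h, u_n + h·k1); u_{n+1} = u_n + (h/2)·(k1 + k2).
t=0.000000, u=1.680000:
  k1 = f(0.000000, 1.680000) = -0.530000
  k2 = f(0.230000, 1.558100) = -0.438384
  u ← 1.680000 + (0.23/2)·(-0.530000 + (-0.438384)) = 1.568636
u(0.23) ≈ 1.5686

1.5686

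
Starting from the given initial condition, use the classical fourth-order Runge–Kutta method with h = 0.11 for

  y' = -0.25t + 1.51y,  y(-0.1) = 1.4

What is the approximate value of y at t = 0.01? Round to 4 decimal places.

RK4: k1 = f(t_n, y_n); k2 = f(t_n + h/2, y_n + (h/2)·k1); k3 = f(t_n + h/2, y_n + (h/2)·k2); k4 = f(t_n + h, y_n + h·k3); y_{n+1} = y_n + (h/6)·(k1 + 2k2 + 2k3 + k4).
t=-0.100000, y=1.400000:
  k1 = f(-0.100000, 1.400000) = 2.139000
  k2 = f(-0.045000, 1.517645) = 2.302894
  k3 = f(-0.045000, 1.526659) = 2.316505
  k4 = f(0.010000, 1.654816) = 2.496272
  y ← 1.400000 + (0.11/6)·(k1 + 2k2 + 2k3 + k4) = 1.654358
y(0.01) ≈ 1.6544

1.6544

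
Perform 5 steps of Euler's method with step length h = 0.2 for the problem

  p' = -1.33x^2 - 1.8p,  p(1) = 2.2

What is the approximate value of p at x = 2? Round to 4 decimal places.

-1.4200

Euler: p_{n+1} = p_n + h·f(x_n, p_n).
x=1.000000, p=2.200000: f=-5.290000 → p ← 2.200000 + 0.2·(-5.290000) = 1.142000
x=1.200000, p=1.142000: f=-3.970800 → p ← 1.142000 + 0.2·(-3.970800) = 0.347840
x=1.400000, p=0.347840: f=-3.232912 → p ← 0.347840 + 0.2·(-3.232912) = -0.298742
x=1.600000, p=-0.298742: f=-2.867064 → p ← -0.298742 + 0.2·(-2.867064) = -0.872155
x=1.800000, p=-0.872155: f=-2.739321 → p ← -0.872155 + 0.2·(-2.739321) = -1.420019
p(2) ≈ -1.4200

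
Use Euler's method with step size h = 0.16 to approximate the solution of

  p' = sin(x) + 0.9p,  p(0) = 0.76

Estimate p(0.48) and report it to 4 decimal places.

1.2174

Euler: p_{n+1} = p_n + h·f(x_n, p_n).
x=0.000000, p=0.760000: f=0.684000 → p ← 0.760000 + 0.16·0.684000 = 0.869440
x=0.160000, p=0.869440: f=0.941814 → p ← 0.869440 + 0.16·0.941814 = 1.020130
x=0.320000, p=1.020130: f=1.232684 → p ← 1.020130 + 0.16·1.232684 = 1.217360
p(0.48) ≈ 1.2174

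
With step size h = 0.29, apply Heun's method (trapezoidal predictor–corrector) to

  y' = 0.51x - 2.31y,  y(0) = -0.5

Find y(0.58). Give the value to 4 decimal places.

Heun: k1 = f(x_n, y_n); k2 = f(x_n + h, y_n + h·k1); y_{n+1} = y_n + (h/2)·(k1 + k2).
x=0.000000, y=-0.500000:
  k1 = f(0.000000, -0.500000) = 1.155000
  k2 = f(0.290000, -0.165050) = 0.529166
  y ← -0.500000 + (0.29/2)·(1.155000 + 0.529166) = -0.255796
x=0.290000, y=-0.255796:
  k1 = f(0.290000, -0.255796) = 0.738789
  k2 = f(0.580000, -0.041547) = 0.391774
  y ← -0.255796 + (0.29/2)·(0.738789 + 0.391774) = -0.091864
y(0.58) ≈ -0.0919

-0.0919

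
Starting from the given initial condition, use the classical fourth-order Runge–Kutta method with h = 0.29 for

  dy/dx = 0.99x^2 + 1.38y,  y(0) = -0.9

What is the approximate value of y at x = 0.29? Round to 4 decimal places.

RK4: k1 = f(x_n, y_n); k2 = f(x_n + h/2, y_n + (h/2)·k1); k3 = f(x_n + h/2, y_n + (h/2)·k2); k4 = f(x_n + h, y_n + h·k3); y_{n+1} = y_n + (h/6)·(k1 + 2k2 + 2k3 + k4).
x=0.000000, y=-0.900000:
  k1 = f(0.000000, -0.900000) = -1.242000
  k2 = f(0.145000, -1.080090) = -1.469709
  k3 = f(0.145000, -1.113108) = -1.515274
  k4 = f(0.290000, -1.339429) = -1.765154
  y ← -0.900000 + (0.29/6)·(k1 + 2k2 + 2k3 + k4) = -1.333894
y(0.29) ≈ -1.3339

-1.3339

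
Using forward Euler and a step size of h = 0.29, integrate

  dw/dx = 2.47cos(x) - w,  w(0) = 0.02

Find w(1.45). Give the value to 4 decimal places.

Euler: w_{n+1} = w_n + h·f(x_n, w_n).
x=0.000000, w=0.020000: f=2.450000 → w ← 0.020000 + 0.29·2.450000 = 0.730500
x=0.290000, w=0.730500: f=1.636362 → w ← 0.730500 + 0.29·1.636362 = 1.205045
x=0.580000, w=1.205045: f=0.861018 → w ← 1.205045 + 0.29·0.861018 = 1.454740
x=0.870000, w=1.454740: f=0.137981 → w ← 1.454740 + 0.29·0.137981 = 1.494755
x=1.160000, w=1.494755: f=-0.508386 → w ← 1.494755 + 0.29·(-0.508386) = 1.347323
w(1.45) ≈ 1.3473

1.3473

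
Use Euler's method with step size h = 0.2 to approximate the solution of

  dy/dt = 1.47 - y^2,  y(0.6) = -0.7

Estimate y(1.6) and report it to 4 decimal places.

Euler: y_{n+1} = y_n + h·f(t_n, y_n).
t=0.600000, y=-0.700000: f=0.980000 → y ← -0.700000 + 0.2·0.980000 = -0.504000
t=0.800000, y=-0.504000: f=1.215984 → y ← -0.504000 + 0.2·1.215984 = -0.260803
t=1.000000, y=-0.260803: f=1.401982 → y ← -0.260803 + 0.2·1.401982 = 0.019593
t=1.200000, y=0.019593: f=1.469616 → y ← 0.019593 + 0.2·1.469616 = 0.313516
t=1.400000, y=0.313516: f=1.371707 → y ← 0.313516 + 0.2·1.371707 = 0.587858
y(1.6) ≈ 0.5879

0.5879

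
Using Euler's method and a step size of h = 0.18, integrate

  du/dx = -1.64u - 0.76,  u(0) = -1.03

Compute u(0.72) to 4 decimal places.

-0.6032

Euler: u_{n+1} = u_n + h·f(x_n, u_n).
x=0.000000, u=-1.030000: f=0.929200 → u ← -1.030000 + 0.18·0.929200 = -0.862744
x=0.180000, u=-0.862744: f=0.654900 → u ← -0.862744 + 0.18·0.654900 = -0.744862
x=0.360000, u=-0.744862: f=0.461574 → u ← -0.744862 + 0.18·0.461574 = -0.661779
x=0.540000, u=-0.661779: f=0.325317 → u ← -0.661779 + 0.18·0.325317 = -0.603222
u(0.72) ≈ -0.6032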